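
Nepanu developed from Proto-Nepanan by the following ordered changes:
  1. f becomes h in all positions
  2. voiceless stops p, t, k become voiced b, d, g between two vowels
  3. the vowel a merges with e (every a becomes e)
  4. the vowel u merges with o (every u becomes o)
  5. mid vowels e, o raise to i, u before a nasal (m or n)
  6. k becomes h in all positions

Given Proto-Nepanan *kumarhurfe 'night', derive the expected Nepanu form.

Nepanu: *kumarhurfe > kumarhurhe > kumerhurhe > komerhorhe > kumerhorhe > humerhorhe  (by unconditioned shift, vowel merger, vowel merger, pre-nasal raising, unconditioned shift)

humerhorhe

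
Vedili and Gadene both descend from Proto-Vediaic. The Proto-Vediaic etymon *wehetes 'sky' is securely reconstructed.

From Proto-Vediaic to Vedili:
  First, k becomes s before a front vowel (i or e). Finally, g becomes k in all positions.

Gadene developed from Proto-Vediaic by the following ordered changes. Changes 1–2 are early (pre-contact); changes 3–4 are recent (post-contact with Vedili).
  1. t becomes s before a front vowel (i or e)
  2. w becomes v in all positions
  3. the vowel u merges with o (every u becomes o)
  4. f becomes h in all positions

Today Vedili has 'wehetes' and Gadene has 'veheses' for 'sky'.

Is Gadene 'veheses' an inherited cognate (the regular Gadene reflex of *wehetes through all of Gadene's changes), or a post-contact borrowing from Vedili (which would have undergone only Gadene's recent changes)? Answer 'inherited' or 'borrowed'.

inherited

If inherited, *wehetes would pass through all of Gadene's changes:
Gadene: start from *wehetes.
  rule 1 (palatalisation): wehetes → weheses
  rule 2 (unconditioned shift): weheses → veheses
  rule 3: no change — veheses
  rule 4: no change — veheses
  ⇒ Gadene veheses
If borrowed from Vedili 'wehetes' after the early changes, it would undergo only the recent ones:
  rule 3 (vowel merger): no change (wehetes)
  rule 4 (unconditioned shift): no change (wehetes)
  ⇒ as a loan: wehetes
Gadene 'veheses' matches the inherited outcome exactly, so it is an inherited cognate, not a loan.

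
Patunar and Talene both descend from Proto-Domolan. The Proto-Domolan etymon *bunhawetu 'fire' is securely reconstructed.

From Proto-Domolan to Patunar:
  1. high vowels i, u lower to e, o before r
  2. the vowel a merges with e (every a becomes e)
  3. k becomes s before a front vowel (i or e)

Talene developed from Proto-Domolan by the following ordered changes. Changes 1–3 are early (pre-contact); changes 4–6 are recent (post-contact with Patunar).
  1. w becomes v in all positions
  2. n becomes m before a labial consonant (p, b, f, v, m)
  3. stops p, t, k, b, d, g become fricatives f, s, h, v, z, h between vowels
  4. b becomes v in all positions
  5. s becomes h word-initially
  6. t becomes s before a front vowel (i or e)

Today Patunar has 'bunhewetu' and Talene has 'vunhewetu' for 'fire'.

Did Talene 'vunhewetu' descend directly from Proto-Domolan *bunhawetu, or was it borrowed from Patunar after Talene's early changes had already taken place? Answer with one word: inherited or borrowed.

If inherited, *bunhawetu would pass through all of Talene's changes:
Talene: start from *bunhawetu.
  rule 1 (unconditioned shift): bunhawetu → bunhavetu
  rule 2: no change — bunhavetu
  rule 3 (intervocalic lenition): bunhavetu → bunhavesu
  rule 4 (unconditioned shift): bunhavesu → vunhavesu
  rule 5: no change — vunhavesu
  rule 6: no change — vunhavesu
  ⇒ Talene vunhavesu
If borrowed from Patunar 'bunhewetu' after the early changes, it would undergo only the recent ones:
  rule 4 (unconditioned shift): bunhewetu → vunhewetu
  rule 5 (debuccalisation): no change (vunhewetu)
  rule 6 (palatalisation): no change (vunhewetu)
  ⇒ as a loan: vunhewetu
Talene 'vunhewetu' matches the loan outcome 'vunhewetu', not the inherited 'vunhavesu' — it skipped the early Talene changes, so it was borrowed from Patunar.

borrowed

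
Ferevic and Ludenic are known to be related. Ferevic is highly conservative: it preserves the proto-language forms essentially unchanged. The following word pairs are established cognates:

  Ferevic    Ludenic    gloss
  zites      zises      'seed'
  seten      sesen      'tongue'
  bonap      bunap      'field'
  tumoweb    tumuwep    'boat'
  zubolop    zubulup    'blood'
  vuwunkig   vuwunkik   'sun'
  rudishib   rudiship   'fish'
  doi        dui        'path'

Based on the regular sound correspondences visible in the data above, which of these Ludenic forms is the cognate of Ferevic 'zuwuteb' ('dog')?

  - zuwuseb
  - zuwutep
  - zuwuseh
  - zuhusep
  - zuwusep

zites ~ zises, seten ~ sesen — Ferevic t corresponds to Ludenic s between vowels (before a front vowel).
tumoweb ~ tumuwep, rudishib ~ rudiship — Ferevic b corresponds to Ludenic p word-finally.
Applying these to Ferevic 'zuwuteb':
  zuwuteb → zuwuseb   (t→s between vowels (before a front vowel))
  zuwuseb → zuwusep   (b→p word-finally)
So the Ludenic cognate is 'zuwusep'.

zuwusep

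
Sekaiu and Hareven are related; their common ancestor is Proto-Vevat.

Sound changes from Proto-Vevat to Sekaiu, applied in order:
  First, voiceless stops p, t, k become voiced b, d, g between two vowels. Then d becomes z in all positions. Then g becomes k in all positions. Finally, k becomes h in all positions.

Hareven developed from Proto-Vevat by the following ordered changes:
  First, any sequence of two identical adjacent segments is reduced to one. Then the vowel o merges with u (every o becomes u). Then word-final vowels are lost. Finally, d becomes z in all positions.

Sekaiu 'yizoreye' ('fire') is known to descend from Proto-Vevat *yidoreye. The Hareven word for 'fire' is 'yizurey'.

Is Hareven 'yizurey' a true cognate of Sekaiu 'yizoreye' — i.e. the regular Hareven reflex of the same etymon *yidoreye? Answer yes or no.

Derive the expected Hareven reflex of *yidoreye:
Hareven: start from *yidoreye.
  rule 1: no change — yidoreye
  rule 2 (vowel merger): yidoreye → yidureye
  rule 3 (apocope): yidureye → yidurey
  rule 4 (unconditioned shift): yidurey → yizurey
  ⇒ Hareven yizurey
Hareven 'yizurey' matches the regular reflex exactly, so the pair is cognate.

yes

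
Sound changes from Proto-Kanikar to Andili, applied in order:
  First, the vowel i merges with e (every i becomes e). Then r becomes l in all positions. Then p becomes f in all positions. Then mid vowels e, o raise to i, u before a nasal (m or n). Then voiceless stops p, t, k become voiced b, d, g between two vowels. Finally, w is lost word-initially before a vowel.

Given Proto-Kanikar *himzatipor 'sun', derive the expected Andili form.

Andili: *himzatipor
  himzatipor → hemzatepor   [vowel merger]
  hemzatepor → hemzatepol   [unconditioned shift]
  hemzatepol → hemzatefol   [unconditioned shift]
  hemzatefol → himzatefol   [pre-nasal raising]
  himzatefol → himzadefol   [intervocalic voicing]
  himzadefol (rule 6 does not apply)
  giving Andili himzadefol.

himzadefol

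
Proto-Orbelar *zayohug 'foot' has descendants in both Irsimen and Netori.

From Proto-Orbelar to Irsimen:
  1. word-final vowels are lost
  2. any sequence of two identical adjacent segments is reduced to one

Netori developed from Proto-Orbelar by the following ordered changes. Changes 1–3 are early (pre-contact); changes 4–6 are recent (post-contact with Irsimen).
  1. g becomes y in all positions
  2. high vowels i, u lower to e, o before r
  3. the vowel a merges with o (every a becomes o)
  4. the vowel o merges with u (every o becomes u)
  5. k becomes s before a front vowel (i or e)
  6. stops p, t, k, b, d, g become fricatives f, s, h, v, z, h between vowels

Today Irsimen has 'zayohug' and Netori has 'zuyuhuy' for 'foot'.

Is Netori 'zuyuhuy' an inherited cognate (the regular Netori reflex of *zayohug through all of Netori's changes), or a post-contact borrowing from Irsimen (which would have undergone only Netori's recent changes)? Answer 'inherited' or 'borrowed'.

If inherited, *zayohug would pass through all of Netori's changes:
Netori: start from *zayohug.
  rule 1 (unconditioned shift): zayohug → zayohuy
  rule 2: no change — zayohuy
  rule 3 (vowel merger): zayohuy → zoyohuy
  rule 4 (vowel merger): zoyohuy → zuyuhuy
  rule 5: no change — zuyuhuy
  rule 6: no change — zuyuhuy
  ⇒ Netori zuyuhuy
If borrowed from Irsimen 'zayohug' after the early changes, it would undergo only the recent ones:
  rule 4 (vowel merger): zayohug → zayuhug
  rule 5 (palatalisation): no change (zayuhug)
  rule 6 (intervocalic lenition): no change (zayuhug)
  ⇒ as a loan: zayuhug
Netori 'zuyuhuy' matches the inherited outcome exactly, so it is an inherited cognate, not a loan.

inherited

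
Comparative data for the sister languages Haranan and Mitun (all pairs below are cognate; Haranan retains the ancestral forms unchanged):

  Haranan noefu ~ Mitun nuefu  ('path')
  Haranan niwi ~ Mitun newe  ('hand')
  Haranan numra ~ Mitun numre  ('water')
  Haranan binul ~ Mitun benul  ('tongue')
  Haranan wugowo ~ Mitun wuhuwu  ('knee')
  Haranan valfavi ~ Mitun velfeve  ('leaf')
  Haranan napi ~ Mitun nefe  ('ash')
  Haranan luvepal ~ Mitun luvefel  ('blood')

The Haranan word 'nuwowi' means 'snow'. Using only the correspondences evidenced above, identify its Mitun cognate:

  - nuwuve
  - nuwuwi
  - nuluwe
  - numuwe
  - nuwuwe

wugowo ~ wuhuwu — Haranan o corresponds to Mitun u after a consonant, before a consonant other than r, m, n, p, b, f, v.
niwi ~ newe, valfavi ~ velfeve — Haranan i corresponds to Mitun e word-finally.
Applying these to Haranan 'nuwowi':
  nuwowi → nuwuwi   (o→u after a consonant, before a consonant other than r, m, n, p, b, f, v)
  nuwuwi → nuwuwe   (i→e word-finally)
So the Mitun cognate is 'nuwuwe'.

nuwuwe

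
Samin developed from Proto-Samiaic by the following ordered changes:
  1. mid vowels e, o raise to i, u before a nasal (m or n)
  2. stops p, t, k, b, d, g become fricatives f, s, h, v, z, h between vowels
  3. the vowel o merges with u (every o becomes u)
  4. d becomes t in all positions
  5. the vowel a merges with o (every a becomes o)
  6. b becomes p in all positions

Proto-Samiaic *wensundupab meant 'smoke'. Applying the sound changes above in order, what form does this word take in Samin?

Samin: start from *wensundupab.
  rule 1 (pre-nasal raising): wensundupab → winsundupab
  rule 2 (intervocalic lenition): winsundupab → winsundufab
  rule 3: no change — winsundufab
  rule 4 (unconditioned shift): winsundufab → winsuntufab
  rule 5 (vowel merger): winsuntufab → winsuntufob
  rule 6 (unconditioned shift): winsuntufob → winsuntufop
  ⇒ Samin winsuntufop

winsuntufop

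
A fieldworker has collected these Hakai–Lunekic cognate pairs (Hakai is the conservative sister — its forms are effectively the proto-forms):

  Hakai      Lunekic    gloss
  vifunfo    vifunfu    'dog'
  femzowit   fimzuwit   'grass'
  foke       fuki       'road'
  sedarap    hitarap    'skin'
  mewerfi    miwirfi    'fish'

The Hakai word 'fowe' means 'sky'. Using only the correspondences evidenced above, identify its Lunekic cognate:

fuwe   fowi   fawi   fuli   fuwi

femzowit ~ fimzuwit, foke ~ fuki — Hakai o corresponds to Lunekic u after a consonant, before a consonant other than r, m, n, p, b, f, v.
foke ~ fuki — Hakai e corresponds to Lunekic i word-finally.
Applying these to Hakai 'fowe':
  fowe → fuwe   (o→u after a consonant, before a consonant other than r, m, n, p, b, f, v)
  fuwe → fuwi   (e→i word-finally)
So the Lunekic cognate is 'fuwi'.

fuwi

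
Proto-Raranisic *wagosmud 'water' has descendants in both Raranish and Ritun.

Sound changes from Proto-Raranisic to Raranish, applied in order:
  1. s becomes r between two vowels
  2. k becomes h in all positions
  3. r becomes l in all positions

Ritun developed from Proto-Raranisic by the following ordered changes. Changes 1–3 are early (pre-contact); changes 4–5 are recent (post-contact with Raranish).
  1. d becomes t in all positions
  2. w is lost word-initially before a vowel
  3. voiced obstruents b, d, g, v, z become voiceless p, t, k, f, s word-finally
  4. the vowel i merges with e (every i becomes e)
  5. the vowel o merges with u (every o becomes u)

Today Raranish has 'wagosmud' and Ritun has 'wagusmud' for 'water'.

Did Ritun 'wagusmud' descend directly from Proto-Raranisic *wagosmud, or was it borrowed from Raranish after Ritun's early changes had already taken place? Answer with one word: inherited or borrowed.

borrowed

If inherited, *wagosmud would pass through all of Ritun's changes:
Ritun: start from *wagosmud.
  rule 1 (unconditioned shift): wagosmud → wagosmut
  rule 2 (glide loss): wagosmut → agosmut
  rule 3: no change — agosmut
  rule 4: no change — agosmut
  rule 5 (vowel merger): agosmut → agusmut
  ⇒ Ritun agusmut
If borrowed from Raranish 'wagosmud' after the early changes, it would undergo only the recent ones:
  rule 4 (vowel merger): no change (wagosmud)
  rule 5 (vowel merger): wagosmud → wagusmud
  ⇒ as a loan: wagusmud
Ritun 'wagusmud' matches the loan outcome 'wagusmud', not the inherited 'agusmut' — it skipped the early Ritun changes, so it was borrowed from Raranish.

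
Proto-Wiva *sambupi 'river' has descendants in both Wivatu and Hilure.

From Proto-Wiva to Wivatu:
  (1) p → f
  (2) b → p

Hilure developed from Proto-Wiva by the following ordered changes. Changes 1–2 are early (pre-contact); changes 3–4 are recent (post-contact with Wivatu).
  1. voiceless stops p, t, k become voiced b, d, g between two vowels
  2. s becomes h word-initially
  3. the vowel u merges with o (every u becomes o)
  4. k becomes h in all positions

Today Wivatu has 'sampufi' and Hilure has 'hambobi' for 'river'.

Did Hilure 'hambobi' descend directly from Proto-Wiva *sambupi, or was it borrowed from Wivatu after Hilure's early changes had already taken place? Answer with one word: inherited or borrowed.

inherited

If inherited, *sambupi would pass through all of Hilure's changes:
Hilure: *sambupi
  sambupi → sambubi   [intervocalic voicing]
  sambubi → hambubi   [debuccalisation]
  hambubi → hambobi   [vowel merger]
  hambobi (rule 4 does not apply)
  giving Hilure hambobi.
If borrowed from Wivatu 'sampufi' after the early changes, it would undergo only the recent ones:
  rule 3 (vowel merger): sampufi → sampofi
  rule 4 (unconditioned shift): no change (sampofi)
  ⇒ as a loan: sampofi
Hilure 'hambobi' matches the inherited outcome exactly, so it is an inherited cognate, not a loan.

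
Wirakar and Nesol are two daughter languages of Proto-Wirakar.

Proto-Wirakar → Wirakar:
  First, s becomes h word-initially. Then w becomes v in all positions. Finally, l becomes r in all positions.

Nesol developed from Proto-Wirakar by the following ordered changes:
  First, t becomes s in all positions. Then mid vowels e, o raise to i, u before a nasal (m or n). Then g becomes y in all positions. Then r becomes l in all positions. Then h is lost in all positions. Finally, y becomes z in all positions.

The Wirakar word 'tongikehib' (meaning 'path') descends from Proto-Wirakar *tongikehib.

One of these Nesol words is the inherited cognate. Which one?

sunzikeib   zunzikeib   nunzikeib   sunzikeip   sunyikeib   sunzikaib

sunzikeib

Nesol: *tongikehib > songikehib > sungikehib > sunyikehib > sunyikeib > sunzikeib  (by unconditioned shift, pre-nasal raising, unconditioned shift, h-loss, unconditioned shift)
The other candidates each miss or misapply at least one Nesol change.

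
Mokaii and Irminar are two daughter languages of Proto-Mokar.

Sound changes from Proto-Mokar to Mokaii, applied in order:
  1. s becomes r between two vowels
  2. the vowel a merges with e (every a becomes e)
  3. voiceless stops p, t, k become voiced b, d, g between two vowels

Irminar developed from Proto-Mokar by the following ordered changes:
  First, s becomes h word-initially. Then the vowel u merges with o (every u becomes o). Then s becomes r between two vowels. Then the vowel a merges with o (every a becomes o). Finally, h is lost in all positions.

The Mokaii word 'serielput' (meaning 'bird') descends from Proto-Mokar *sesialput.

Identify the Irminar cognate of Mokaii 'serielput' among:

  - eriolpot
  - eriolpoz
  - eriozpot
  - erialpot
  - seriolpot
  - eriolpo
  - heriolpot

eriolpot

Irminar: *sesialput > hesialput > hesialpot > herialpot > heriolpot > eriolpot  (by debuccalisation, vowel merger, rhotacism, vowel merger, h-loss)
Only 'eriolpot' matches the regular Irminar development of *sesialput.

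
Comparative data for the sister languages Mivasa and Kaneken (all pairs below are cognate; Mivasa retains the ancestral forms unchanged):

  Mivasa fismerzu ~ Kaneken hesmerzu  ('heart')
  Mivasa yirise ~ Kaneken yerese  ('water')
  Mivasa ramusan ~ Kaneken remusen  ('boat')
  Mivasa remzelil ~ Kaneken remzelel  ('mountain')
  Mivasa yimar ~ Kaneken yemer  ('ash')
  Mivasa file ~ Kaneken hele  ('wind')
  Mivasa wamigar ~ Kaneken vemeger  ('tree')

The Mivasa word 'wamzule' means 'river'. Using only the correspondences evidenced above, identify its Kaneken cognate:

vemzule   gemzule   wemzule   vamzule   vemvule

vemzule

wamigar ~ vemeger — Mivasa w corresponds to Kaneken v word-initially before a back vowel.
ramusan ~ remusen, wamigar ~ vemeger — Mivasa a corresponds to Kaneken e after a consonant, before a nasal.
Applying these to Mivasa 'wamzule':
  wamzule → vamzule   (w→v word-initially before a back vowel)
  vamzule → vemzule   (a→e after a consonant, before a nasal)
So the Kaneken cognate is 'vemzule'.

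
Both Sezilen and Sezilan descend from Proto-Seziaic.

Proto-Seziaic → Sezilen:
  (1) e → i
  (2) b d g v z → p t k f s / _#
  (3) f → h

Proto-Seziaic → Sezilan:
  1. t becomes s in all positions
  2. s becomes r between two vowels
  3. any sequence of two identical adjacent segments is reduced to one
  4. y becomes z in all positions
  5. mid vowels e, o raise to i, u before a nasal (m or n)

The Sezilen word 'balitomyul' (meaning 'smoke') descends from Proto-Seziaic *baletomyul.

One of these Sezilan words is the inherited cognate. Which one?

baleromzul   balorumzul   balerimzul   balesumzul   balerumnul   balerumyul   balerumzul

Sezilan: *baletomyul
  baletomyul → balesomyul   [unconditioned shift]
  balesomyul → baleromyul   [rhotacism]
  baleromyul (rule 3 does not apply)
  baleromyul → baleromzul   [unconditioned shift]
  baleromzul → balerumzul   [pre-nasal raising]
  giving Sezilan balerumzul.
Among the options, 'balerumzul' alone shows every Sezilan change applied in order.

balerumzul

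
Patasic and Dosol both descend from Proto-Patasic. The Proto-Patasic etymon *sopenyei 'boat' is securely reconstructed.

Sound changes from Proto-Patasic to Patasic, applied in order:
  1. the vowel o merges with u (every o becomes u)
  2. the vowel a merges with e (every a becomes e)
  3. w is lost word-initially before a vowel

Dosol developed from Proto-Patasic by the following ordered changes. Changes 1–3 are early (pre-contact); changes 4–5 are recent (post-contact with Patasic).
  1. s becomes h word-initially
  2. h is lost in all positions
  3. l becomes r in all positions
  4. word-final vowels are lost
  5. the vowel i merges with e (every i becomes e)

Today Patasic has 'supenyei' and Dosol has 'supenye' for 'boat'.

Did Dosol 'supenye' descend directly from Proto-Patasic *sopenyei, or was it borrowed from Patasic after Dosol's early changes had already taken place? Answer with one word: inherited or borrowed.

borrowed

If inherited, *sopenyei would pass through all of Dosol's changes:
Dosol: *sopenyei > hopenyei > openyei > openye  (by debuccalisation, h-loss, apocope)
If borrowed from Patasic 'supenyei' after the early changes, it would undergo only the recent ones:
  rule 4 (apocope): supenyei → supenye
  rule 5 (vowel merger): no change (supenye)
  ⇒ as a loan: supenye
Dosol 'supenye' matches the loan outcome 'supenye', not the inherited 'openye' — it skipped the early Dosol changes, so it was borrowed from Patasic.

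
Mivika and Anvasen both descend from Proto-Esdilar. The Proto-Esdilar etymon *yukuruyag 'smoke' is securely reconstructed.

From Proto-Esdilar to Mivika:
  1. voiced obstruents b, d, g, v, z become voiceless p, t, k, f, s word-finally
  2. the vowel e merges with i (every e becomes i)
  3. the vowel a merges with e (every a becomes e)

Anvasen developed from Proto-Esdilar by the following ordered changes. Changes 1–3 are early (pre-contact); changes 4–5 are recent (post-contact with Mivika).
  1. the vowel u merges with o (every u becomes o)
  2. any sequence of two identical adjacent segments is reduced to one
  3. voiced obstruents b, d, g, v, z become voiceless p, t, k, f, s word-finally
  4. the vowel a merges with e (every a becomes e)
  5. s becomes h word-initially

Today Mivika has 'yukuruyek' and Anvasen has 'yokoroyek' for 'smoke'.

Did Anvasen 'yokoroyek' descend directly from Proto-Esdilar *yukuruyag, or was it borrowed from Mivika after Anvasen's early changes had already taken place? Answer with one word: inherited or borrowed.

If inherited, *yukuruyag would pass through all of Anvasen's changes:
Anvasen: *yukuruyag
  yukuruyag → yokoroyag   [vowel merger]
  yokoroyag (rule 2 does not apply)
  yokoroyag → yokoroyak   [final devoicing]
  yokoroyak → yokoroyek   [vowel merger]
  yokoroyek (rule 5 does not apply)
  giving Anvasen yokoroyek.
If borrowed from Mivika 'yukuruyek' after the early changes, it would undergo only the recent ones:
  rule 4 (vowel merger): no change (yukuruyek)
  rule 5 (debuccalisation): no change (yukuruyek)
  ⇒ as a loan: yukuruyek
Anvasen 'yokoroyek' matches the inherited outcome exactly, so it is an inherited cognate, not a loan.

inherited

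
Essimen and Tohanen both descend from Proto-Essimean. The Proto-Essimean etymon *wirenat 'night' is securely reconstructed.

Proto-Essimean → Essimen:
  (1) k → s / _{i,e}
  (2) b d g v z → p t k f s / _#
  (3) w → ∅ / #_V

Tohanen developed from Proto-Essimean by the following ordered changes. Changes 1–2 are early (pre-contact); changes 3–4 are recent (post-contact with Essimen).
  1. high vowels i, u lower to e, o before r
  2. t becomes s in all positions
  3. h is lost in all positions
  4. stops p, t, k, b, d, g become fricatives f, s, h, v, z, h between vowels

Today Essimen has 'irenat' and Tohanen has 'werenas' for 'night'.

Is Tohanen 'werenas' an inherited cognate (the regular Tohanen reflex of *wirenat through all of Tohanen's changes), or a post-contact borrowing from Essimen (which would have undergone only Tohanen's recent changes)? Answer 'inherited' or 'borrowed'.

inherited

If inherited, *wirenat would pass through all of Tohanen's changes:
Tohanen: *wirenat
  wirenat → werenat   [pre-rhotic lowering]
  werenat → werenas   [unconditioned shift]
  werenas (rule 3 does not apply)
  werenas (rule 4 does not apply)
  giving Tohanen werenas.
If borrowed from Essimen 'irenat' after the early changes, it would undergo only the recent ones:
  rule 3 (h-loss): no change (irenat)
  rule 4 (intervocalic lenition): no change (irenat)
  ⇒ as a loan: irenat
Tohanen 'werenas' matches the inherited outcome exactly, so it is an inherited cognate, not a loan.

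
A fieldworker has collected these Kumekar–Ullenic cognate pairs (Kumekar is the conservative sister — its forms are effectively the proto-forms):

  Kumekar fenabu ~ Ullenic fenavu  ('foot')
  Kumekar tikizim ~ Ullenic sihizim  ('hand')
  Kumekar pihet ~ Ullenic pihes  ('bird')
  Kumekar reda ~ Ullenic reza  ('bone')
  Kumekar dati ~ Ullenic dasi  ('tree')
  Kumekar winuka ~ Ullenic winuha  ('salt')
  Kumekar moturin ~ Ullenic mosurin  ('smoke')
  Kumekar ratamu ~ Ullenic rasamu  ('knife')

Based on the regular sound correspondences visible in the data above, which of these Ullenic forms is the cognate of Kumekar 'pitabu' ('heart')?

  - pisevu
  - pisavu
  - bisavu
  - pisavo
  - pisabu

ratamu ~ rasamu — Kumekar t corresponds to Ullenic s between vowels (before a back vowel).
fenabu ~ fenavu — Kumekar b corresponds to Ullenic v between vowels (before a back vowel).
Applying these to Kumekar 'pitabu':
  pitabu → pisabu   (t→s between vowels (before a back vowel))
  pisabu → pisavu   (b→v between vowels (before a back vowel))
So the Ullenic cognate is 'pisavu'.

pisavu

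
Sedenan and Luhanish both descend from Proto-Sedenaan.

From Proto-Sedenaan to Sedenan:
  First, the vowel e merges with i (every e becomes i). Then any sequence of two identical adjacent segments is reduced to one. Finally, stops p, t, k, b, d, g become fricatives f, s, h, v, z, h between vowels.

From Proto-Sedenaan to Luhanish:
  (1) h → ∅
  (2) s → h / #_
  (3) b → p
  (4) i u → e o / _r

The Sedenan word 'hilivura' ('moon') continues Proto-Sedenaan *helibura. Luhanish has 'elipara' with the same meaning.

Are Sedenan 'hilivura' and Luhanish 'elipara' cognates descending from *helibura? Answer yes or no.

Derive the expected Luhanish reflex of *helibura:
Luhanish: *helibura > elibura > elipura > elipora  (by h-loss, unconditioned shift, pre-rhotic lowering)
The regular Luhanish reflex would be 'elipora', but the attested form is 'elipara'. The correspondence is irregular, so they are not cognates (the Luhanish form has a different source).

no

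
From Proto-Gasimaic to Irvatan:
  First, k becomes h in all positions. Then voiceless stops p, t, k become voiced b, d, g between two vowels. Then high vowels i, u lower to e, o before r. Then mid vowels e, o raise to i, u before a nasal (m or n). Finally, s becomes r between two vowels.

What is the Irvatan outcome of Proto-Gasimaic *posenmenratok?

Irvatan: *posenmenratok
  posenmenratok → posenmenratoh   [unconditioned shift]
  posenmenratoh → posenmenradoh   [intervocalic voicing]
  posenmenradoh (rule 3 does not apply)
  posenmenradoh → posinminradoh   [pre-nasal raising]
  posinminradoh → porinminradoh   [rhotacism]
  giving Irvatan porinminradoh.

porinminradoh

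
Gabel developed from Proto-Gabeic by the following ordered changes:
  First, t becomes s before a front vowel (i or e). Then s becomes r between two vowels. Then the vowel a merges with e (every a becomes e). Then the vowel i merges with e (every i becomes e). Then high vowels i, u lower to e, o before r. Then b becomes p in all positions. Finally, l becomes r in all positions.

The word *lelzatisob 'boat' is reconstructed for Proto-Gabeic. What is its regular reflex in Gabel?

Gabel: *lelzatisob > lelzasisob > lelzarirob > lelzerirob > lelzererob > lelzererop > rerzererop  (by palatalisation, rhotacism, vowel merger, vowel merger, unconditioned shift, unconditioned shift)

rerzererop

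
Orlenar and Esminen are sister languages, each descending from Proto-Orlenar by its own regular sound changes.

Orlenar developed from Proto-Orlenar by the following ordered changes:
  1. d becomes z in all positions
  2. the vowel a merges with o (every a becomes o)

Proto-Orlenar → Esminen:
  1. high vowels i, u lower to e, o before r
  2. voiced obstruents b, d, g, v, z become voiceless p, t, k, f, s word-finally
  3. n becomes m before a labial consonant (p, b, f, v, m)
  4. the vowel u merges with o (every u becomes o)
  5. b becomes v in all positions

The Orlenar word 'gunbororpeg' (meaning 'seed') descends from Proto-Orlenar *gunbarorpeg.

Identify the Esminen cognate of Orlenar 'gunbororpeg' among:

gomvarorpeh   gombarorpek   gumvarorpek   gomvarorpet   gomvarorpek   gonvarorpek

Esminen: *gunbarorpeg > gunbarorpek > gumbarorpek > gombarorpek > gomvarorpek  (by final devoicing, nasal place assimilation, vowel merger, unconditioned shift)
Among the options, 'gomvarorpek' alone shows every Esminen change applied in order.

gomvarorpek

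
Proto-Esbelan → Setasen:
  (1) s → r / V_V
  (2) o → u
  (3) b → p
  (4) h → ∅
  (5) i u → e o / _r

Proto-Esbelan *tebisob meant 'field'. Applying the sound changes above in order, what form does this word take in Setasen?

Setasen: *tebisob
  tebisob → tebirob   [rhotacism]
  tebirob → tebirub   [vowel merger]
  tebirub → tepirup   [unconditioned shift]
  tepirup (rule 4 does not apply)
  tepirup → teperup   [pre-rhotic lowering]
  giving Setasen teperup.

teperup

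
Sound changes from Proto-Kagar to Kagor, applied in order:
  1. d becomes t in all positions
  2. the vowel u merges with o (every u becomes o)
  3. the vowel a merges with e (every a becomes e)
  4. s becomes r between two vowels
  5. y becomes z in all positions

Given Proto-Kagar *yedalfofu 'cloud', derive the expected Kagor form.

Kagor: *yedalfofu > yetalfofu > yetalfofo > yetelfofo > zetelfofo  (by unconditioned shift, vowel merger, vowel merger, unconditioned shift)

zetelfofo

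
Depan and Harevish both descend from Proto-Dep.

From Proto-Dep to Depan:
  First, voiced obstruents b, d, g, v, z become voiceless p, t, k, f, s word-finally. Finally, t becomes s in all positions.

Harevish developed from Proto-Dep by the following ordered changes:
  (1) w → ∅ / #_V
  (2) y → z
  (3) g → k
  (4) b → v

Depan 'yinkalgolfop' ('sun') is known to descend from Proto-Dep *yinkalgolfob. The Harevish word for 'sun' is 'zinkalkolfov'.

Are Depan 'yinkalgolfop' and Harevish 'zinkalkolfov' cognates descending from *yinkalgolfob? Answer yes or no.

yes

Derive the expected Harevish reflex of *yinkalgolfob:
Harevish: start from *yinkalgolfob.
  rule 1: no change — yinkalgolfob
  rule 2 (unconditioned shift): yinkalgolfob → zinkalgolfob
  rule 3 (unconditioned shift): zinkalgolfob → zinkalkolfob
  rule 4 (unconditioned shift): zinkalkolfob → zinkalkolfov
  ⇒ Harevish zinkalkolfov
Harevish 'zinkalkolfov' matches the regular reflex exactly, so the pair is cognate.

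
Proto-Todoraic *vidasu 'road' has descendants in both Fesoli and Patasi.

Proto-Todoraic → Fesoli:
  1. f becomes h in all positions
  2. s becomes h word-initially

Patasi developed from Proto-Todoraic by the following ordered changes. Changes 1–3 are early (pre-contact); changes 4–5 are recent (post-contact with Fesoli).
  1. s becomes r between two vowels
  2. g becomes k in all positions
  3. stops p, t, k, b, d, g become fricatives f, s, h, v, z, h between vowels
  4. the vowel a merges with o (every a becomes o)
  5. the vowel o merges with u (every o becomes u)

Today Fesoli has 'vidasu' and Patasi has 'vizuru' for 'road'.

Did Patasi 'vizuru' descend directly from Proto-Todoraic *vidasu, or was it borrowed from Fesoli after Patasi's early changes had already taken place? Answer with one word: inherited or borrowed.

inherited

If inherited, *vidasu would pass through all of Patasi's changes:
Patasi: *vidasu > vidaru > vizaru > vizoru > vizuru  (by rhotacism, intervocalic lenition, vowel merger, vowel merger)
If borrowed from Fesoli 'vidasu' after the early changes, it would undergo only the recent ones:
  rule 4 (vowel merger): vidasu → vidosu
  rule 5 (vowel merger): vidosu → vidusu
  ⇒ as a loan: vidusu
Patasi 'vizuru' matches the inherited outcome exactly, so it is an inherited cognate, not a loan.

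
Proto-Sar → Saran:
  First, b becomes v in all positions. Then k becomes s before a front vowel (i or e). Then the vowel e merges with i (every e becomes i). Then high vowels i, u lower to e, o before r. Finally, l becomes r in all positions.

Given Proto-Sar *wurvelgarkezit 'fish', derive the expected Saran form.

Saran: *wurvelgarkezit
  wurvelgarkezit (rule 1 does not apply)
  wurvelgarkezit → wurvelgarsezit   [palatalisation]
  wurvelgarsezit → wurvilgarsizit   [vowel merger]
  wurvilgarsizit → worvilgarsizit   [pre-rhotic lowering]
  worvilgarsizit → worvirgarsizit   [unconditioned shift]
  giving Saran worvirgarsizit.

worvirgarsizit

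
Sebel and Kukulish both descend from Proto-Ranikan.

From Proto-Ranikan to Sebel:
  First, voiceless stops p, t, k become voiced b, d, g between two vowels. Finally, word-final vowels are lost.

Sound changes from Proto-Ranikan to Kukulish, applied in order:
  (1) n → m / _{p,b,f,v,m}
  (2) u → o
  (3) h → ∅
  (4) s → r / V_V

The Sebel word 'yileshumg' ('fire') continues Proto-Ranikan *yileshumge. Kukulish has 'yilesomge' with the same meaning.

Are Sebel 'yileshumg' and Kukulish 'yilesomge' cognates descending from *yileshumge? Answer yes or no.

no

Derive the expected Kukulish reflex of *yileshumge:
Kukulish: *yileshumge
  yileshumge (rule 1 does not apply)
  yileshumge → yileshomge   [vowel merger]
  yileshomge → yilesomge   [h-loss]
  yilesomge → yileromge   [rhotacism]
  giving Kukulish yileromge.
The regular Kukulish reflex would be 'yileromge', but the attested form is 'yilesomge'. The correspondence is irregular, so they are not cognates (the Kukulish form has a different source).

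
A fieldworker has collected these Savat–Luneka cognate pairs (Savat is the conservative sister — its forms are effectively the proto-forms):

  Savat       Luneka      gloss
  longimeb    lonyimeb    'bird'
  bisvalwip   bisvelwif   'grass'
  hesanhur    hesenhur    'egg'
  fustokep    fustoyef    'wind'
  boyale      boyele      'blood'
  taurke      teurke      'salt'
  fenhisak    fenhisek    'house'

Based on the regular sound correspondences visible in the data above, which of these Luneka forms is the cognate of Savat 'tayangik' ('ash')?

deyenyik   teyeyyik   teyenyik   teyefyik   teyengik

teyenyik

bisvalwip ~ bisvelwif, boyale ~ boyele — Savat a corresponds to Luneka e after a consonant, before a consonant other than r, m, n, p, b, f, v.
hesanhur ~ hesenhur — Savat a corresponds to Luneka e after a consonant, before a nasal.
longimeb ~ lonyimeb — Savat g corresponds to Luneka y after a consonant, before a front vowel.
Applying these to Savat 'tayangik':
  tayangik → teyangik   (a→e after a consonant, before a consonant other than r, m, n, p, b, f, v)
  teyangik → teyengik   (a→e after a consonant, before a nasal)
  teyengik → teyenyik   (g→y after a consonant, before a front vowel)
So the Luneka cognate is 'teyenyik'.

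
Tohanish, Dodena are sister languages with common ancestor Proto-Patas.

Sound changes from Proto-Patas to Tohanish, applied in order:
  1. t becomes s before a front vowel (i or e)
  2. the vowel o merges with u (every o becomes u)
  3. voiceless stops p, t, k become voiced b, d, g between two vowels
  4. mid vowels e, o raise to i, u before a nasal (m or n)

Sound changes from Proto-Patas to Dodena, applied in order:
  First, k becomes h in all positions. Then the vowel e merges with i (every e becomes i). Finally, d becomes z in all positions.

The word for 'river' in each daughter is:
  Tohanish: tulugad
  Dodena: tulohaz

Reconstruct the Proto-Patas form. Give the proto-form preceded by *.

Position 7: Tohanish has d, Dodena has z. Taking the neighbouring segments as reconstructed: Tohanish d can only go back to *d; Dodena z could go back to *d or *z — the one source consistent with every daughter is *d.
Position 5: Tohanish has g, Dodena has h. Taking the neighbouring segments as reconstructed: Tohanish g could go back to *k or *g; Dodena h could go back to *k or *h — the one source consistent with every daughter is *k.
Position 4: Tohanish has u, Dodena has o. Dodena preserves o here (none of its changes turn any other segment into o), so the proto-segment is *o.
The remaining positions agree across the daughters. Check the candidate against every language:
Tohanish: *tulokad
  tulokad (rule 1 does not apply)
  tulokad → tulukad   [vowel merger]
  tulukad → tulugad   [intervocalic voicing]
  tulugad (rule 4 does not apply)
  giving Tohanish tulugad.
Dodena: *tulokad
  tulokad → tulohad   [unconditioned shift]
  tulohad (rule 2 does not apply)
  tulohad → tulohaz   [unconditioned shift]
  giving Dodena tulohaz.
Only *tulokad yields all of Tohanish tulugad, Dodena tulohaz.

*tulokad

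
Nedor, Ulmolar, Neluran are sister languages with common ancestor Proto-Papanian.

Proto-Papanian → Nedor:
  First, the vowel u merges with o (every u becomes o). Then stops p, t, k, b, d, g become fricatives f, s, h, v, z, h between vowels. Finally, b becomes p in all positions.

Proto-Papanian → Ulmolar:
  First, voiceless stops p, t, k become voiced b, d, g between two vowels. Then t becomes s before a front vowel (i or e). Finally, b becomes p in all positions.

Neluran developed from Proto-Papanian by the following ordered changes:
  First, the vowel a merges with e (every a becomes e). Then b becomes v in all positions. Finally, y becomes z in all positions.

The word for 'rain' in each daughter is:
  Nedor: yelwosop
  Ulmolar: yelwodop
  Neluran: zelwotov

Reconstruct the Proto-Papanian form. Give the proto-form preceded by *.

Position 8: Nedor has p, Ulmolar has p, Neluran has v. Taking the neighbouring segments as reconstructed: Nedor p could go back to *p or *b; Ulmolar p could go back to *p or *b; Neluran v could go back to *b or *v — the one source consistent with every daughter is *b.
Position 1: Nedor has y, Ulmolar has y, Neluran has z. Nedor preserves y here (none of its changes turn any other segment into y), so the proto-segment is *y.
Position 6: Nedor has s, Ulmolar has d, Neluran has t. Neluran preserves t here (none of its changes turn any other segment into t), so the proto-segment is *t.
Continuing position by position gives *yelwotob; check it forward:
Nedor: *yelwotob > yelwosob > yelwosop  (by intervocalic lenition, unconditioned shift)
Ulmolar: *yelwotob
  yelwotob → yelwodob   [intervocalic voicing]
  yelwodob (rule 2 does not apply)
  yelwodob → yelwodop   [unconditioned shift]
  giving Ulmolar yelwodop.
Neluran: *yelwotob > yelwotov > zelwotov  (by unconditioned shift, unconditioned shift)
*yelwotob is the unique common source.

*yelwotob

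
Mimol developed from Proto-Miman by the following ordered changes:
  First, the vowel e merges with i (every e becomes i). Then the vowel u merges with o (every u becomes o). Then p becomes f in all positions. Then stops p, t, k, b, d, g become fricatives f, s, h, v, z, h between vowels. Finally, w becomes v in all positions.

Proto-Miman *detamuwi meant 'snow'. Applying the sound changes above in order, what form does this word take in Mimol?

Mimol: *detamuwi
  detamuwi → ditamuwi   [vowel merger]
  ditamuwi → ditamowi   [vowel merger]
  ditamowi (rule 3 does not apply)
  ditamowi → disamowi   [intervocalic lenition]
  disamowi → disamovi   [unconditioned shift]
  giving Mimol disamovi.

disamovi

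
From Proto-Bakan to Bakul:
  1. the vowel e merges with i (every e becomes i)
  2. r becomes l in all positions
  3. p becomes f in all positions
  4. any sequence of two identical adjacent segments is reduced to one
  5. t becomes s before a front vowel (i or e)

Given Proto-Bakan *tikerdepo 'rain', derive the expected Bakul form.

sikildifo

Bakul: *tikerdepo
  tikerdepo → tikirdipo   [vowel merger]
  tikirdipo → tikildipo   [unconditioned shift]
  tikildipo → tikildifo   [unconditioned shift]
  tikildifo (rule 4 does not apply)
  tikildifo → sikildifo   [palatalisation]
  giving Bakul sikildifo.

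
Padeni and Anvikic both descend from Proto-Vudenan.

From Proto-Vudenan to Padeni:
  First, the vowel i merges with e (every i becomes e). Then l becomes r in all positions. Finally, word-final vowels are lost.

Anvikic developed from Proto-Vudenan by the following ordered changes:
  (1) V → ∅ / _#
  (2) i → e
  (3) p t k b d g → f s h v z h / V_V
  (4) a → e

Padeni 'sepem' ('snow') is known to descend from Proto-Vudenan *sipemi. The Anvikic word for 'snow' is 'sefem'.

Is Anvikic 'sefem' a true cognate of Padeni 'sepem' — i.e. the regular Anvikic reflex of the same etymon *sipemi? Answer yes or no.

Derive the expected Anvikic reflex of *sipemi:
Anvikic: *sipemi
  sipemi → sipem   [apocope]
  sipem → sepem   [vowel merger]
  sepem → sefem   [intervocalic lenition]
  sefem (rule 4 does not apply)
  giving Anvikic sefem.
Anvikic 'sefem' matches the regular reflex exactly, so the pair is cognate.

yes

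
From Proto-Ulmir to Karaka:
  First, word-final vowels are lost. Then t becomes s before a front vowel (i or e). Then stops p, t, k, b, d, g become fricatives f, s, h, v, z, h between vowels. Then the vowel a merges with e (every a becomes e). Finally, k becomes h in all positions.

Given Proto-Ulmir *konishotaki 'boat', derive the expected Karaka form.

Karaka: start from *konishotaki.
  rule 1 (apocope): konishotaki → konishotak
  rule 2: no change — konishotak
  rule 3 (intervocalic lenition): konishotak → konishosak
  rule 4 (vowel merger): konishosak → konishosek
  rule 5 (unconditioned shift): konishosek → honishoseh
  ⇒ Karaka honishoseh

honishoseh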